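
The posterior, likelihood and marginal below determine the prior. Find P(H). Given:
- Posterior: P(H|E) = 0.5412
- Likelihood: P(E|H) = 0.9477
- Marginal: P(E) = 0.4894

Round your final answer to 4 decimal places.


From Bayes' theorem: P(H|E) = P(E|H) × P(H) / P(E)

Rearranging for P(H):
P(H) = P(H|E) × P(E) / P(E|H)
     = 0.5412 × 0.4894 / 0.9477
     = 0.26486328 / 0.9477
     = 0.2795


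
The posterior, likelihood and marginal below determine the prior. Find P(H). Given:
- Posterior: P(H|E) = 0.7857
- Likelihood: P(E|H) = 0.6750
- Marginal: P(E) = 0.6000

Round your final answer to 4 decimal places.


From Bayes' theorem: P(H|E) = P(E|H) × P(H) / P(E)

Rearranging for P(H):
P(H) = P(H|E) × P(E) / P(E|H)
     = 0.7857 × 0.6000 / 0.6750
     = 0.47142000 / 0.6750
     = 0.6984


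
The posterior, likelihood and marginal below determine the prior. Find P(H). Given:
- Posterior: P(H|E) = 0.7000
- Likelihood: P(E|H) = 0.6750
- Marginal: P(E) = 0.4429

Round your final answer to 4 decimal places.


From Bayes' theorem: P(H|E) = P(E|H) × P(H) / P(E)

Rearranging for P(H):
P(H) = P(H|E) × P(E) / P(E|H)
     = 0.7000 × 0.4429 / 0.6750
     = 0.31003000 / 0.6750
     = 0.4593


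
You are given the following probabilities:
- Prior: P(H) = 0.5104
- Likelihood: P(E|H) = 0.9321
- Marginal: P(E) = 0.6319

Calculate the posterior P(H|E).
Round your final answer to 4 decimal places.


Using Bayes' theorem:

P(H|E) = P(E|H) × P(H) / P(E)
       = 0.9321 × 0.5104 / 0.6319
       = 0.47574384 / 0.6319
       = 0.7529

The evidence strengthens our belief in H.
Prior: 0.5104 → Posterior: 0.7529


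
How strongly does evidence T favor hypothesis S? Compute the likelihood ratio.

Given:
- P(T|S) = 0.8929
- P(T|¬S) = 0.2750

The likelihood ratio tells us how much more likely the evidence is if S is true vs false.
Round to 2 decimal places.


Likelihood Ratio (LR) = P(T|S) / P(T|¬S)

LR = 0.8929 / 0.2750
   = 3.25

The evidence is 3.25 times more likely if S is true than if S is false.
Because LR exceeds 1, T is evidence for S.


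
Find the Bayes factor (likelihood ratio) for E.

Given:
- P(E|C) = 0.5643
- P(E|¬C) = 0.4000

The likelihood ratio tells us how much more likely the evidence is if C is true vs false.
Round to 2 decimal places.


Likelihood Ratio (LR) = P(E|C) / P(E|¬C)

LR = 0.5643 / 0.4000
   = 1.41

The evidence is 1.41 times more likely if C is true than if C is false.
Because LR exceeds 1, E is evidence for C.


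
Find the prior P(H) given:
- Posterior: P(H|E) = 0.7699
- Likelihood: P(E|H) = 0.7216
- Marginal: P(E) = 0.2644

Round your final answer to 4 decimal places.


From Bayes' theorem: P(H|E) = P(E|H) × P(H) / P(E)

Rearranging for P(H):
P(H) = P(H|E) × P(E) / P(E|H)
     = 0.7699 × 0.2644 / 0.7216
     = 0.20356156 / 0.7216
     = 0.2821


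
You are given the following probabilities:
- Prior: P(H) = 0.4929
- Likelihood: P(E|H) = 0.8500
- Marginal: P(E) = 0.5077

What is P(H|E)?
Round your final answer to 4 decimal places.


Using Bayes' theorem:

P(H|E) = P(E|H) × P(H) / P(E)
       = 0.8500 × 0.4929 / 0.5077
       = 0.41896500 / 0.5077
       = 0.8252

The evidence strengthens our belief in H.
Prior: 0.4929 → Posterior: 0.8252


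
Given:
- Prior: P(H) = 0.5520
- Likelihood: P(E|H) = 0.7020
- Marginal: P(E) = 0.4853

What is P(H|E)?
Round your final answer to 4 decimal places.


Using Bayes' theorem:

P(H|E) = P(E|H) × P(H) / P(E)
       = 0.7020 × 0.5520 / 0.4853
       = 0.38750400 / 0.4853
       = 0.7985

The evidence strengthens our belief in H.
Prior: 0.5520 → Posterior: 0.7985


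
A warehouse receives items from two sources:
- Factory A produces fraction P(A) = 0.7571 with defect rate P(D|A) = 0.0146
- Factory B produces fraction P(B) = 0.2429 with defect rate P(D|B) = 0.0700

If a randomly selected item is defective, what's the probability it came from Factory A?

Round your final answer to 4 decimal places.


Let A = from Factory A, D = defective

Given:
- P(A) = 0.7571, P(B) = 0.2429
- P(D|A) = 0.0146, P(D|B) = 0.0700

Step 1: Find P(D)
P(D) = P(D|A)P(A) + P(D|B)P(B)
     = 0.0146 × 0.7571 + 0.0700 × 0.2429
     = 0.01105366 + 0.01700300
     = 0.02805666

Step 2: Apply Bayes' theorem
P(A|D) = P(D|A)P(A) / P(D)
       = 0.01105366 / 0.02805666
       = 0.3940


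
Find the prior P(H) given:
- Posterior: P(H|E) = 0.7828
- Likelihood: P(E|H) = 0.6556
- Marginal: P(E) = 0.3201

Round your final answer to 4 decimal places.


From Bayes' theorem: P(H|E) = P(E|H) × P(H) / P(E)

Rearranging for P(H):
P(H) = P(H|E) × P(E) / P(E|H)
     = 0.7828 × 0.3201 / 0.6556
     = 0.25057428 / 0.6556
     = 0.3822


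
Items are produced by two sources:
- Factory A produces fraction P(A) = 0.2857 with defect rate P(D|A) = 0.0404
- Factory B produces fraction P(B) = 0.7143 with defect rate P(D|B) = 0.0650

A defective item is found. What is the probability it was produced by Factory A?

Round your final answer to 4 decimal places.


Let A = from Factory A, D = defective

Given:
- P(A) = 0.2857, P(B) = 0.7143
- P(D|A) = 0.0404, P(D|B) = 0.0650

Step 1: Find P(D)
P(D) = P(D|A)P(A) + P(D|B)P(B)
     = 0.0404 × 0.2857 + 0.0650 × 0.7143
     = 0.01154228 + 0.04642950
     = 0.05797178

Step 2: Apply Bayes' theorem
P(A|D) = P(D|A)P(A) / P(D)
       = 0.01154228 / 0.05797178
       = 0.1991


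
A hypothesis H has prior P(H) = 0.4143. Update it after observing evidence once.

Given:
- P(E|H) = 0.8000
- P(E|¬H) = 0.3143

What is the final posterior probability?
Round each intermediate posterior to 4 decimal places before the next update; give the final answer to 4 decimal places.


Sequential Bayesian updating:

Initial prior: P(H) = 0.4143

Update 1:
  P(E) = 0.8000 × 0.4143 + 0.3143 × 0.5857 = 0.33144000 + 0.18408551 = 0.51552551
  P(H|E) = 0.33144000 / 0.51552551 = 0.6429

Final posterior: 0.6429


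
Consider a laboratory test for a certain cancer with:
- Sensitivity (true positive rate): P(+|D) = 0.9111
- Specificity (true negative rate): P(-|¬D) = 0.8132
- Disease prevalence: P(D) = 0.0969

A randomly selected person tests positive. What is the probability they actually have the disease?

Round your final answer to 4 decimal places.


Let D = has disease, + = positive test

Given:
- P(D) = 0.0969 (prevalence)
- P(+|D) = 0.9111 (sensitivity)
- P(-|¬D) = 0.8132 (specificity)
- P(+|¬D) = 0.1868 (false positive rate = 1 - specificity)

Step 1: Find P(+)
P(+) = P(+|D)P(D) + P(+|¬D)P(¬D)
     = 0.9111 × 0.0969 + 0.1868 × 0.9031
     = 0.08828559 + 0.16869908
     = 0.25698467

Step 2: Apply Bayes' theorem for P(D|+)
P(D|+) = P(+|D)P(D) / P(+)
       = 0.08828559 / 0.25698467
       = 0.3435


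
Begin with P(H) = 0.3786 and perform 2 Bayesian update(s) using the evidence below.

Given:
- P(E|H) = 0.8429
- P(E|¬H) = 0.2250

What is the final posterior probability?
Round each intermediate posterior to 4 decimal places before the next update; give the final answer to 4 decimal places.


Sequential Bayesian updating:

Initial prior: P(H) = 0.3786

Update 1:
  P(E) = 0.8429 × 0.3786 + 0.2250 × 0.6214 = 0.31912194 + 0.13981500 = 0.45893694
  P(H|E) = 0.31912194 / 0.45893694 = 0.6954

Update 2:
  P(E) = 0.8429 × 0.6954 + 0.2250 × 0.3046 = 0.58615266 + 0.06853500 = 0.65468766
  P(H|E) = 0.58615266 / 0.65468766 = 0.8953

Final posterior: 0.8953


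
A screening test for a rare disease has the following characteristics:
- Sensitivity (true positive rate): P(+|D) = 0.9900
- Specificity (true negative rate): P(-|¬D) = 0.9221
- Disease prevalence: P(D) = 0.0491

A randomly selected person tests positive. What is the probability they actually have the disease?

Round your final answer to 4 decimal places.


Let D = has disease, + = positive test

Given:
- P(D) = 0.0491 (prevalence)
- P(+|D) = 0.9900 (sensitivity)
- P(-|¬D) = 0.9221 (specificity)
- P(+|¬D) = 0.0779 (false positive rate = 1 - specificity)

Step 1: Find P(+)
P(+) = P(+|D)P(D) + P(+|¬D)P(¬D)
     = 0.9900 × 0.0491 + 0.0779 × 0.9509
     = 0.04860900 + 0.07407511
     = 0.12268411

Step 2: Apply Bayes' theorem for P(D|+)
P(D|+) = P(+|D)P(D) / P(+)
       = 0.04860900 / 0.12268411
       = 0.3962


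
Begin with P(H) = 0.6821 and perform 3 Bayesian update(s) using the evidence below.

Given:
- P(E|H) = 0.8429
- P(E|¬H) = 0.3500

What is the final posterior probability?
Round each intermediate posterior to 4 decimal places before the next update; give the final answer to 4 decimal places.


Sequential Bayesian updating:

Initial prior: P(H) = 0.6821

Update 1:
  P(E) = 0.8429 × 0.6821 + 0.3500 × 0.3179 = 0.57494209 + 0.11126500 = 0.68620709
  P(H|E) = 0.57494209 / 0.68620709 = 0.8379

Update 2:
  P(E) = 0.8429 × 0.8379 + 0.3500 × 0.1621 = 0.70626591 + 0.05673500 = 0.76300091
  P(H|E) = 0.70626591 / 0.76300091 = 0.9256

Update 3:
  P(E) = 0.8429 × 0.9256 + 0.3500 × 0.0744 = 0.78018824 + 0.02604000 = 0.80622824
  P(H|E) = 0.78018824 / 0.80622824 = 0.9677

Final posterior: 0.9677


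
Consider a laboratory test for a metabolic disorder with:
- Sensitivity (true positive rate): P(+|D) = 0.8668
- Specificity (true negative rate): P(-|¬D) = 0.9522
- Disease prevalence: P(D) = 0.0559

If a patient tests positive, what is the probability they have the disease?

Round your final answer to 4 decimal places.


Let D = has disease, + = positive test

Given:
- P(D) = 0.0559 (prevalence)
- P(+|D) = 0.8668 (sensitivity)
- P(-|¬D) = 0.9522 (specificity)
- P(+|¬D) = 0.0478 (false positive rate = 1 - specificity)

Step 1: Find P(+)
P(+) = P(+|D)P(D) + P(+|¬D)P(¬D)
     = 0.8668 × 0.0559 + 0.0478 × 0.9441
     = 0.04845412 + 0.04512798
     = 0.09358210

Step 2: Apply Bayes' theorem for P(D|+)
P(D|+) = P(+|D)P(D) / P(+)
       = 0.04845412 / 0.09358210
       = 0.5178


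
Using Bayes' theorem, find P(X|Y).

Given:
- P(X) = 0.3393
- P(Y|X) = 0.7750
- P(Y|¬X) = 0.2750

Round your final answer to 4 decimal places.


Bayes' theorem: P(X|Y) = P(Y|X) × P(X) / P(Y)

Step 1: Calculate P(Y) using law of total probability
P(Y) = P(Y|X)P(X) + P(Y|¬X)P(¬X)
     = 0.7750 × 0.3393 + 0.2750 × 0.6607
     = 0.26295750 + 0.18169250
     = 0.44465000

Step 2: Apply Bayes' theorem
P(X|Y) = P(Y|X) × P(X) / P(Y)
       = 0.26295750 / 0.44465000
       = 0.5914


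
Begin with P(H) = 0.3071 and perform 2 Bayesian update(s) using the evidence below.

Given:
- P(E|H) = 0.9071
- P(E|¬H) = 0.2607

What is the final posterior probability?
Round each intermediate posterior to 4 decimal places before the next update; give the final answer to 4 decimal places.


Sequential Bayesian updating:

Initial prior: P(H) = 0.3071

Update 1:
  P(E) = 0.9071 × 0.3071 + 0.2607 × 0.6929 = 0.27857041 + 0.18063903 = 0.45920944
  P(H|E) = 0.27857041 / 0.45920944 = 0.6066

Update 2:
  P(E) = 0.9071 × 0.6066 + 0.2607 × 0.3934 = 0.55024686 + 0.10255938 = 0.65280624
  P(H|E) = 0.55024686 / 0.65280624 = 0.8429

Final posterior: 0.8429


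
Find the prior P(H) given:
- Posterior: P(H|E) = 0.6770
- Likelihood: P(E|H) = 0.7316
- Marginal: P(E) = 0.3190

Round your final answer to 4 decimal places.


From Bayes' theorem: P(H|E) = P(E|H) × P(H) / P(E)

Rearranging for P(H):
P(H) = P(H|E) × P(E) / P(E|H)
     = 0.6770 × 0.3190 / 0.7316
     = 0.21596300 / 0.7316
     = 0.2952


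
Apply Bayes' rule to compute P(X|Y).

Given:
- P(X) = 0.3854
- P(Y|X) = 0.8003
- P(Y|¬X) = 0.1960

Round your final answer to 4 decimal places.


Bayes' theorem: P(X|Y) = P(Y|X) × P(X) / P(Y)

Step 1: Calculate P(Y) using law of total probability
P(Y) = P(Y|X)P(X) + P(Y|¬X)P(¬X)
     = 0.8003 × 0.3854 + 0.1960 × 0.6146
     = 0.30843562 + 0.12046160
     = 0.42889722

Step 2: Apply Bayes' theorem
P(X|Y) = P(Y|X) × P(X) / P(Y)
       = 0.30843562 / 0.42889722
       = 0.7191


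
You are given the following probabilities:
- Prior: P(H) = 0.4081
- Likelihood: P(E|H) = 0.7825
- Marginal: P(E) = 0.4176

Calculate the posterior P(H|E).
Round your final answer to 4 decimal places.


Using Bayes' theorem:

P(H|E) = P(E|H) × P(H) / P(E)
       = 0.7825 × 0.4081 / 0.4176
       = 0.31933825 / 0.4176
       = 0.7647

The evidence strengthens our belief in H.
Prior: 0.4081 → Posterior: 0.7647


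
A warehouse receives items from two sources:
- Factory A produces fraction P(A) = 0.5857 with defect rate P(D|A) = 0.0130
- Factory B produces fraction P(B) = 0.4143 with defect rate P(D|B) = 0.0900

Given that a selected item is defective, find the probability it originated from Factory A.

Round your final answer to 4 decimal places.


Let A = from Factory A, D = defective

Given:
- P(A) = 0.5857, P(B) = 0.4143
- P(D|A) = 0.0130, P(D|B) = 0.0900

Step 1: Find P(D)
P(D) = P(D|A)P(A) + P(D|B)P(B)
     = 0.0130 × 0.5857 + 0.0900 × 0.4143
     = 0.00761410 + 0.03728700
     = 0.04490110

Step 2: Apply Bayes' theorem
P(A|D) = P(D|A)P(A) / P(D)
       = 0.00761410 / 0.04490110
       = 0.1696


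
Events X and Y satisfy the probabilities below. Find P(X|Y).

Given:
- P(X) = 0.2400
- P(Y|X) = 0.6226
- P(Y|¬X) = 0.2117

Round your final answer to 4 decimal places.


Bayes' theorem: P(X|Y) = P(Y|X) × P(X) / P(Y)

Step 1: Calculate P(Y) using law of total probability
P(Y) = P(Y|X)P(X) + P(Y|¬X)P(¬X)
     = 0.6226 × 0.2400 + 0.2117 × 0.7600
     = 0.14942400 + 0.16089200
     = 0.31031600

Step 2: Apply Bayes' theorem
P(X|Y) = P(Y|X) × P(X) / P(Y)
       = 0.14942400 / 0.31031600
       = 0.4815


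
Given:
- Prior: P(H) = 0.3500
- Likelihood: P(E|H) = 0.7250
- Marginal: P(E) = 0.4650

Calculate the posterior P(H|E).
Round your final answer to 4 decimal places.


Using Bayes' theorem:

P(H|E) = P(E|H) × P(H) / P(E)
       = 0.7250 × 0.3500 / 0.4650
       = 0.25375000 / 0.4650
       = 0.5457

The evidence strengthens our belief in H.
Prior: 0.3500 → Posterior: 0.5457


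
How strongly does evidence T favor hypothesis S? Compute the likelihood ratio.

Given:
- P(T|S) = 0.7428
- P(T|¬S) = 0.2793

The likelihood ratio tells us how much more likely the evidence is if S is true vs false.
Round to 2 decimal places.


Likelihood Ratio (LR) = P(T|S) / P(T|¬S)

LR = 0.7428 / 0.2793
   = 2.66

The evidence is 2.66 times more likely if S is true than if S is false.
Since LR > 1, the evidence supports S over ¬S.


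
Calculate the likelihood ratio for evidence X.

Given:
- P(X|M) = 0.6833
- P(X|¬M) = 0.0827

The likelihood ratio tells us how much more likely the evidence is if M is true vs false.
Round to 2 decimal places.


Likelihood Ratio (LR) = P(X|M) / P(X|¬M)

LR = 0.6833 / 0.0827
   = 8.26

The evidence is 8.26 times more likely if M is true than if M is false.
Since LR > 1, the evidence supports M over ¬M.


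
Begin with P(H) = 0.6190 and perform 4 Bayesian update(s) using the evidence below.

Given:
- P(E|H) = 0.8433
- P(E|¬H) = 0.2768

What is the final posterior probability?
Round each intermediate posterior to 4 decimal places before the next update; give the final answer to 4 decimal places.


Sequential Bayesian updating:

Initial prior: P(H) = 0.6190

Update 1:
  P(E) = 0.8433 × 0.6190 + 0.2768 × 0.3810 = 0.52200270 + 0.10546080 = 0.62746350
  P(H|E) = 0.52200270 / 0.62746350 = 0.8319

Update 2:
  P(E) = 0.8433 × 0.8319 + 0.2768 × 0.1681 = 0.70154127 + 0.04653008 = 0.74807135
  P(H|E) = 0.70154127 / 0.74807135 = 0.9378

Update 3:
  P(E) = 0.8433 × 0.9378 + 0.2768 × 0.0622 = 0.79084674 + 0.01721696 = 0.80806370
  P(H|E) = 0.79084674 / 0.80806370 = 0.9787

Update 4:
  P(E) = 0.8433 × 0.9787 + 0.2768 × 0.0213 = 0.82533771 + 0.00589584 = 0.83123355
  P(H|E) = 0.82533771 / 0.83123355 = 0.9929

Final posterior: 0.9929


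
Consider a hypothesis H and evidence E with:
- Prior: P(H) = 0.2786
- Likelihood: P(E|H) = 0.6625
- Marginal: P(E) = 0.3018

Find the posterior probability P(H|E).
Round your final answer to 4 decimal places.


Using Bayes' theorem:

P(H|E) = P(E|H) × P(H) / P(E)
       = 0.6625 × 0.2786 / 0.3018
       = 0.18457250 / 0.3018
       = 0.6116

The evidence strengthens our belief in H.
Prior: 0.2786 → Posterior: 0.6116


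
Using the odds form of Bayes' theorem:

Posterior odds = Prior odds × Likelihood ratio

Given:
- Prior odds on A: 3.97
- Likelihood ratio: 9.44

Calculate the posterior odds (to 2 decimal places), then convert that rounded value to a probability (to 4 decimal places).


Step 1: Calculate posterior odds
Posterior odds = Prior odds × LR
               = 3.97 × 9.44
               = 37.48

Step 2: Convert to probability
P(A|E) = Posterior odds / (1 + Posterior odds)
       = 37.48 / (1 + 37.48)
       = 37.48 / 38.48
       = 0.9740

The evidence increased P(A) from 0.7988 to 0.9740.


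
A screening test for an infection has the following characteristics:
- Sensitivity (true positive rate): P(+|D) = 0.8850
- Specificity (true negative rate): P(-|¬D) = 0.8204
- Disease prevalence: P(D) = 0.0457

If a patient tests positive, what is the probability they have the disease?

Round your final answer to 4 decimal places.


Let D = has disease, + = positive test

Given:
- P(D) = 0.0457 (prevalence)
- P(+|D) = 0.8850 (sensitivity)
- P(-|¬D) = 0.8204 (specificity)
- P(+|¬D) = 0.1796 (false positive rate = 1 - specificity)

Step 1: Find P(+)
P(+) = P(+|D)P(D) + P(+|¬D)P(¬D)
     = 0.8850 × 0.0457 + 0.1796 × 0.9543
     = 0.04044450 + 0.17139228
     = 0.21183678

Step 2: Apply Bayes' theorem for P(D|+)
P(D|+) = P(+|D)P(D) / P(+)
       = 0.04044450 / 0.21183678
       = 0.1909


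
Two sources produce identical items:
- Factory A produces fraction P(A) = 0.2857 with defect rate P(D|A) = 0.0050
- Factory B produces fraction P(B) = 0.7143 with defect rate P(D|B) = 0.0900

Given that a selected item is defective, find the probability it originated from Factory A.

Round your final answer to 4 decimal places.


Let A = from Factory A, D = defective

Given:
- P(A) = 0.2857, P(B) = 0.7143
- P(D|A) = 0.0050, P(D|B) = 0.0900

Step 1: Find P(D)
P(D) = P(D|A)P(A) + P(D|B)P(B)
     = 0.0050 × 0.2857 + 0.0900 × 0.7143
     = 0.00142850 + 0.06428700
     = 0.06571550

Step 2: Apply Bayes' theorem
P(A|D) = P(D|A)P(A) / P(D)
       = 0.00142850 / 0.06571550
       = 0.0217


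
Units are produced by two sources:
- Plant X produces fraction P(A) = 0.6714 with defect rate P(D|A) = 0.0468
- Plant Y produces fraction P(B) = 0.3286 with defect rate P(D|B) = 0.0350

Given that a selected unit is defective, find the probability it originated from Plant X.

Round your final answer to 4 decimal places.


Let A = from Plant X, D = defective

Given:
- P(A) = 0.6714, P(B) = 0.3286
- P(D|A) = 0.0468, P(D|B) = 0.0350

Step 1: Find P(D)
P(D) = P(D|A)P(A) + P(D|B)P(B)
     = 0.0468 × 0.6714 + 0.0350 × 0.3286
     = 0.03142152 + 0.01150100
     = 0.04292252

Step 2: Apply Bayes' theorem
P(A|D) = P(D|A)P(A) / P(D)
       = 0.03142152 / 0.04292252
       = 0.7321


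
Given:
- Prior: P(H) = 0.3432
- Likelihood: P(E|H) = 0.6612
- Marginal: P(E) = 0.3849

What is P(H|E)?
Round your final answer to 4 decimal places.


Using Bayes' theorem:

P(H|E) = P(E|H) × P(H) / P(E)
       = 0.6612 × 0.3432 / 0.3849
       = 0.22692384 / 0.3849
       = 0.5896

The evidence strengthens our belief in H.
Prior: 0.3432 → Posterior: 0.5896


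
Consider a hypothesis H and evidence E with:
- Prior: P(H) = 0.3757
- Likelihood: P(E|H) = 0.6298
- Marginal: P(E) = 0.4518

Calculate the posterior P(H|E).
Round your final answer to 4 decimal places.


Using Bayes' theorem:

P(H|E) = P(E|H) × P(H) / P(E)
       = 0.6298 × 0.3757 / 0.4518
       = 0.23661586 / 0.4518
       = 0.5237

The evidence strengthens our belief in H.
Prior: 0.3757 → Posterior: 0.5237


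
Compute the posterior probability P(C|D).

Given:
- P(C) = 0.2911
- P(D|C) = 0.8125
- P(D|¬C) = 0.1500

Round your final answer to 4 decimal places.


Bayes' theorem: P(C|D) = P(D|C) × P(C) / P(D)

Step 1: Calculate P(D) using law of total probability
P(D) = P(D|C)P(C) + P(D|¬C)P(¬C)
     = 0.8125 × 0.2911 + 0.1500 × 0.7089
     = 0.23651875 + 0.10633500
     = 0.34285375

Step 2: Apply Bayes' theorem
P(C|D) = P(D|C) × P(C) / P(D)
       = 0.23651875 / 0.34285375
       = 0.6899


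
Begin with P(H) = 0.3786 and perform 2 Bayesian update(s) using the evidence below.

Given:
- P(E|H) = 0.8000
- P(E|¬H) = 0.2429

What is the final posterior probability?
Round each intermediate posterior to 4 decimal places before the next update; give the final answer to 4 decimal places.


Sequential Bayesian updating:

Initial prior: P(H) = 0.3786

Update 1:
  P(E) = 0.8000 × 0.3786 + 0.2429 × 0.6214 = 0.30288000 + 0.15093806 = 0.45381806
  P(H|E) = 0.30288000 / 0.45381806 = 0.6674

Update 2:
  P(E) = 0.8000 × 0.6674 + 0.2429 × 0.3326 = 0.53392000 + 0.08078854 = 0.61470854
  P(H|E) = 0.53392000 / 0.61470854 = 0.8686

Final posterior: 0.8686


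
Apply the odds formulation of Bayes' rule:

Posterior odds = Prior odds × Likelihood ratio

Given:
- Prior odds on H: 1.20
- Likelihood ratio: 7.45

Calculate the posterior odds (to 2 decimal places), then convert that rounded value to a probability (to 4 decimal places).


Step 1: Calculate posterior odds
Posterior odds = Prior odds × LR
               = 1.20 × 7.45
               = 8.94

Step 2: Convert to probability
P(H|E) = Posterior odds / (1 + Posterior odds)
       = 8.94 / (1 + 8.94)
       = 8.94 / 9.94
       = 0.8994

The evidence increased P(H) from 0.5455 to 0.8994.


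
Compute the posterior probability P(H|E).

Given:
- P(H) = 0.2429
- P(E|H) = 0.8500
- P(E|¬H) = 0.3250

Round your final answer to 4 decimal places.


Bayes' theorem: P(H|E) = P(E|H) × P(H) / P(E)

Step 1: Calculate P(E) using law of total probability
P(E) = P(E|H)P(H) + P(E|¬H)P(¬H)
     = 0.8500 × 0.2429 + 0.3250 × 0.7571
     = 0.20646500 + 0.24605750
     = 0.45252250

Step 2: Apply Bayes' theorem
P(H|E) = P(E|H) × P(H) / P(E)
       = 0.20646500 / 0.45252250
       = 0.4563


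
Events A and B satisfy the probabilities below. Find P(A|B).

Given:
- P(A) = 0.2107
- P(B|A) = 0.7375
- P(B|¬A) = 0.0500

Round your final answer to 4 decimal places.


Bayes' theorem: P(A|B) = P(B|A) × P(A) / P(B)

Step 1: Calculate P(B) using law of total probability
P(B) = P(B|A)P(A) + P(B|¬A)P(¬A)
     = 0.7375 × 0.2107 + 0.0500 × 0.7893
     = 0.15539125 + 0.03946500
     = 0.19485625

Step 2: Apply Bayes' theorem
P(A|B) = P(B|A) × P(A) / P(B)
       = 0.15539125 / 0.19485625
       = 0.7975


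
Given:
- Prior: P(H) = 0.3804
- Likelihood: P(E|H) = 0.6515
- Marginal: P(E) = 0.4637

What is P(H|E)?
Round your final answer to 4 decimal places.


Using Bayes' theorem:

P(H|E) = P(E|H) × P(H) / P(E)
       = 0.6515 × 0.3804 / 0.4637
       = 0.24783060 / 0.4637
       = 0.5345

The evidence strengthens our belief in H.
Prior: 0.3804 → Posterior: 0.5345


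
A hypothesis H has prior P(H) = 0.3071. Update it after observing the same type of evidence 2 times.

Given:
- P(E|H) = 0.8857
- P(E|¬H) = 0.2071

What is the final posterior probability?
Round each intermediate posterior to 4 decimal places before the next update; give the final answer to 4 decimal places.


Sequential Bayesian updating:

Initial prior: P(H) = 0.3071

Update 1:
  P(E) = 0.8857 × 0.3071 + 0.2071 × 0.6929 = 0.27199847 + 0.14349959 = 0.41549806
  P(H|E) = 0.27199847 / 0.41549806 = 0.6546

Update 2:
  P(E) = 0.8857 × 0.6546 + 0.2071 × 0.3454 = 0.57977922 + 0.07153234 = 0.65131156
  P(H|E) = 0.57977922 / 0.65131156 = 0.8902

Final posterior: 0.8902


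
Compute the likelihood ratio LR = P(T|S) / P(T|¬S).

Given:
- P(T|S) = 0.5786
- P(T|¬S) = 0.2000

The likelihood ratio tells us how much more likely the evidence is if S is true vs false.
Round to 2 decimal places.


Likelihood Ratio (LR) = P(T|S) / P(T|¬S)

LR = 0.5786 / 0.2000
   = 2.89

The evidence is 2.89 times more likely if S is true than if S is false.
LR > 1, so observing T raises the odds in favor of S.


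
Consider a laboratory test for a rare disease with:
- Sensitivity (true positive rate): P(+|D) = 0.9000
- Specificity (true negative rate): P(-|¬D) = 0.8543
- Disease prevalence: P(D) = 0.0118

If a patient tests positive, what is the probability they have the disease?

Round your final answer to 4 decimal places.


Let D = has disease, + = positive test

Given:
- P(D) = 0.0118 (prevalence)
- P(+|D) = 0.9000 (sensitivity)
- P(-|¬D) = 0.8543 (specificity)
- P(+|¬D) = 0.1457 (false positive rate = 1 - specificity)

Step 1: Find P(+)
P(+) = P(+|D)P(D) + P(+|¬D)P(¬D)
     = 0.9000 × 0.0118 + 0.1457 × 0.9882
     = 0.01062000 + 0.14398074
     = 0.15460074

Step 2: Apply Bayes' theorem for P(D|+)
P(D|+) = P(+|D)P(D) / P(+)
       = 0.01062000 / 0.15460074
       = 0.0687


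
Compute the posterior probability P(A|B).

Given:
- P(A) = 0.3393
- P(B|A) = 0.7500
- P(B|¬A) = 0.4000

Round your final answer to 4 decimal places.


Bayes' theorem: P(A|B) = P(B|A) × P(A) / P(B)

Step 1: Calculate P(B) using law of total probability
P(B) = P(B|A)P(A) + P(B|¬A)P(¬A)
     = 0.7500 × 0.3393 + 0.4000 × 0.6607
     = 0.25447500 + 0.26428000
     = 0.51875500

Step 2: Apply Bayes' theorem
P(A|B) = P(B|A) × P(A) / P(B)
       = 0.25447500 / 0.51875500
       = 0.4905


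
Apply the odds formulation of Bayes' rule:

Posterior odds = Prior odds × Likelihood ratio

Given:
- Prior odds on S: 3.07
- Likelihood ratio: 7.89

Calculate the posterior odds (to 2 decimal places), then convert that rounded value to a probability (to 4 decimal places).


Step 1: Calculate posterior odds
Posterior odds = Prior odds × LR
               = 3.07 × 7.89
               = 24.22

Step 2: Convert to probability
P(S|E) = Posterior odds / (1 + Posterior odds)
       = 24.22 / (1 + 24.22)
       = 24.22 / 25.22
       = 0.9603

The evidence increased P(S) from 0.7543 to 0.9603.


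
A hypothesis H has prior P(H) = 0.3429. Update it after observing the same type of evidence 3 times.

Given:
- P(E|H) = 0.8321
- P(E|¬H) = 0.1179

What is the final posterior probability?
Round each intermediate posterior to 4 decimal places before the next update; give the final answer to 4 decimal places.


Sequential Bayesian updating:

Initial prior: P(H) = 0.3429

Update 1:
  P(E) = 0.8321 × 0.3429 + 0.1179 × 0.6571 = 0.28532709 + 0.07747209 = 0.36279918
  P(H|E) = 0.28532709 / 0.36279918 = 0.7865

Update 2:
  P(E) = 0.8321 × 0.7865 + 0.1179 × 0.2135 = 0.65444665 + 0.02517165 = 0.67961830
  P(H|E) = 0.65444665 / 0.67961830 = 0.9630

Update 3:
  P(E) = 0.8321 × 0.9630 + 0.1179 × 0.0370 = 0.80131230 + 0.00436230 = 0.80567460
  P(H|E) = 0.80131230 / 0.80567460 = 0.9946

Final posterior: 0.9946


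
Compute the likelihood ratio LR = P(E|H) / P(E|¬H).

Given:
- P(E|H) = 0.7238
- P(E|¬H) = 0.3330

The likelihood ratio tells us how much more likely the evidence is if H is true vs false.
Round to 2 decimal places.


Likelihood Ratio (LR) = P(E|H) / P(E|¬H)

LR = 0.7238 / 0.3330
   = 2.17

The evidence is 2.17 times more likely if H is true than if H is false.
LR > 1, so observing E raises the odds in favor of H.


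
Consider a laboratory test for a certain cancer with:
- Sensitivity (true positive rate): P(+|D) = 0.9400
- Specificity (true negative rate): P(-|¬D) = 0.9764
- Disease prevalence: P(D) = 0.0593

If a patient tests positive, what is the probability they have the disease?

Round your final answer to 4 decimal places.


Let D = has disease, + = positive test

Given:
- P(D) = 0.0593 (prevalence)
- P(+|D) = 0.9400 (sensitivity)
- P(-|¬D) = 0.9764 (specificity)
- P(+|¬D) = 0.0236 (false positive rate = 1 - specificity)

Step 1: Find P(+)
P(+) = P(+|D)P(D) + P(+|¬D)P(¬D)
     = 0.9400 × 0.0593 + 0.0236 × 0.9407
     = 0.05574200 + 0.02220052
     = 0.07794252

Step 2: Apply Bayes' theorem for P(D|+)
P(D|+) = P(+|D)P(D) / P(+)
       = 0.05574200 / 0.07794252
       = 0.7152


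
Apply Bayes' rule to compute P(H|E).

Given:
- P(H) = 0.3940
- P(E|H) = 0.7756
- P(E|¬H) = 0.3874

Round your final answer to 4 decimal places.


Bayes' theorem: P(H|E) = P(E|H) × P(H) / P(E)

Step 1: Calculate P(E) using law of total probability
P(E) = P(E|H)P(H) + P(E|¬H)P(¬H)
     = 0.7756 × 0.3940 + 0.3874 × 0.6060
     = 0.30558640 + 0.23476440
     = 0.54035080

Step 2: Apply Bayes' theorem
P(H|E) = P(E|H) × P(H) / P(E)
       = 0.30558640 / 0.54035080
       = 0.5655


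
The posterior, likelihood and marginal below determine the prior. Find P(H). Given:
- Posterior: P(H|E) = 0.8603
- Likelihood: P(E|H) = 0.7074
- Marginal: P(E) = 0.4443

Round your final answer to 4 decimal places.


From Bayes' theorem: P(H|E) = P(E|H) × P(H) / P(E)

Rearranging for P(H):
P(H) = P(H|E) × P(E) / P(E|H)
     = 0.8603 × 0.4443 / 0.7074
     = 0.38223129 / 0.7074
     = 0.5403


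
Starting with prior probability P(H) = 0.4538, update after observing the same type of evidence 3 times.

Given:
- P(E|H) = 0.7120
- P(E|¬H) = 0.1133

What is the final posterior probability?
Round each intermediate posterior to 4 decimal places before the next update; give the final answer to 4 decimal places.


Sequential Bayesian updating:

Initial prior: P(H) = 0.4538

Update 1:
  P(E) = 0.7120 × 0.4538 + 0.1133 × 0.5462 = 0.32310560 + 0.06188446 = 0.38499006
  P(H|E) = 0.32310560 / 0.38499006 = 0.8393

Update 2:
  P(E) = 0.7120 × 0.8393 + 0.1133 × 0.1607 = 0.59758160 + 0.01820731 = 0.61578891
  P(H|E) = 0.59758160 / 0.61578891 = 0.9704

Update 3:
  P(E) = 0.7120 × 0.9704 + 0.1133 × 0.0296 = 0.69092480 + 0.00335368 = 0.69427848
  P(H|E) = 0.69092480 / 0.69427848 = 0.9952

Final posterior: 0.9952


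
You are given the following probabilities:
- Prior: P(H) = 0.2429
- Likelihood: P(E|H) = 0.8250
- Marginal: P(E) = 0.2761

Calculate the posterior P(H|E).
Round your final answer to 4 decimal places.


Using Bayes' theorem:

P(H|E) = P(E|H) × P(H) / P(E)
       = 0.8250 × 0.2429 / 0.2761
       = 0.20039250 / 0.2761
       = 0.7258

The evidence strengthens our belief in H.
Prior: 0.2429 → Posterior: 0.7258


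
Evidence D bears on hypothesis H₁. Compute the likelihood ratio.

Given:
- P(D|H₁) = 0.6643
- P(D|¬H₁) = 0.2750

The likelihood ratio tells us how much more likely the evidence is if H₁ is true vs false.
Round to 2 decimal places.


Likelihood Ratio (LR) = P(D|H₁) / P(D|¬H₁)

LR = 0.6643 / 0.2750
   = 2.42

The evidence is 2.42 times more likely if H₁ is true than if H₁ is false.
Since LR > 1, the evidence supports H₁ over ¬H₁.


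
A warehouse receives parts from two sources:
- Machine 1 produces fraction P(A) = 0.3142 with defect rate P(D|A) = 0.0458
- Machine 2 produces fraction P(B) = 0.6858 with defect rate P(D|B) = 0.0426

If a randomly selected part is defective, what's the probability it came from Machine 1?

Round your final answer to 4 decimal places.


Let A = from Machine 1, D = defective

Given:
- P(A) = 0.3142, P(B) = 0.6858
- P(D|A) = 0.0458, P(D|B) = 0.0426

Step 1: Find P(D)
P(D) = P(D|A)P(A) + P(D|B)P(B)
     = 0.0458 × 0.3142 + 0.0426 × 0.6858
     = 0.01439036 + 0.02921508
     = 0.04360544

Step 2: Apply Bayes' theorem
P(A|D) = P(D|A)P(A) / P(D)
       = 0.01439036 / 0.04360544
       = 0.3300


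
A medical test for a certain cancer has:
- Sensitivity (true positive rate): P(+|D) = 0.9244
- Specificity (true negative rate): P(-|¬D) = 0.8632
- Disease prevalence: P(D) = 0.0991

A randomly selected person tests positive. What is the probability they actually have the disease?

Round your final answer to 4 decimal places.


Let D = has disease, + = positive test

Given:
- P(D) = 0.0991 (prevalence)
- P(+|D) = 0.9244 (sensitivity)
- P(-|¬D) = 0.8632 (specificity)
- P(+|¬D) = 0.1368 (false positive rate = 1 - specificity)

Step 1: Find P(+)
P(+) = P(+|D)P(D) + P(+|¬D)P(¬D)
     = 0.9244 × 0.0991 + 0.1368 × 0.9009
     = 0.09160804 + 0.12324312
     = 0.21485116

Step 2: Apply Bayes' theorem for P(D|+)
P(D|+) = P(+|D)P(D) / P(+)
       = 0.09160804 / 0.21485116
       = 0.4264


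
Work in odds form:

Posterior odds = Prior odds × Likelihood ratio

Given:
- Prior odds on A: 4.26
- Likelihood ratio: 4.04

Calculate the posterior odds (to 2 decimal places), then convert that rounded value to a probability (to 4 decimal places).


Step 1: Calculate posterior odds
Posterior odds = Prior odds × LR
               = 4.26 × 4.04
               = 17.21

Step 2: Convert to probability
P(A|E) = Posterior odds / (1 + Posterior odds)
       = 17.21 / (1 + 17.21)
       = 17.21 / 18.21
       = 0.9451

The evidence increased P(A) from 0.8099 to 0.9451.


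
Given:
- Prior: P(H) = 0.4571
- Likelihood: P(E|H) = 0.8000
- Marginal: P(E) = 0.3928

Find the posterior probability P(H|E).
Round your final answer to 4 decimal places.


Using Bayes' theorem:

P(H|E) = P(E|H) × P(H) / P(E)
       = 0.8000 × 0.4571 / 0.3928
       = 0.36568000 / 0.3928
       = 0.9310

The evidence strengthens our belief in H.
Prior: 0.4571 → Posterior: 0.9310


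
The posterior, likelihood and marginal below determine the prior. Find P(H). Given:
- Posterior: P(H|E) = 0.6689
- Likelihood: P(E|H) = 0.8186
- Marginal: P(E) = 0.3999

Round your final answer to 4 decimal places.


From Bayes' theorem: P(H|E) = P(E|H) × P(H) / P(E)

Rearranging for P(H):
P(H) = P(H|E) × P(E) / P(E|H)
     = 0.6689 × 0.3999 / 0.8186
     = 0.26749311 / 0.8186
     = 0.3268


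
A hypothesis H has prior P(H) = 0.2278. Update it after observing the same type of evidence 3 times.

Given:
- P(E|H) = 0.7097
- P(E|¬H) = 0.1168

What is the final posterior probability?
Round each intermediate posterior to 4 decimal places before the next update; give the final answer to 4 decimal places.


Sequential Bayesian updating:

Initial prior: P(H) = 0.2278

Update 1:
  P(E) = 0.7097 × 0.2278 + 0.1168 × 0.7722 = 0.16166966 + 0.09019296 = 0.25186262
  P(H|E) = 0.16166966 / 0.25186262 = 0.6419

Update 2:
  P(E) = 0.7097 × 0.6419 + 0.1168 × 0.3581 = 0.45555643 + 0.04182608 = 0.49738251
  P(H|E) = 0.45555643 / 0.49738251 = 0.9159

Update 3:
  P(E) = 0.7097 × 0.9159 + 0.1168 × 0.0841 = 0.65001423 + 0.00982288 = 0.65983711
  P(H|E) = 0.65001423 / 0.65983711 = 0.9851

Final posterior: 0.9851


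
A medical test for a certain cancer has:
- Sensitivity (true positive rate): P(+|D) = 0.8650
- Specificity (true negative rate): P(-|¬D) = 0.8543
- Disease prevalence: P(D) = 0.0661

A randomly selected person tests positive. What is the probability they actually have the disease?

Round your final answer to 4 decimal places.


Let D = has disease, + = positive test

Given:
- P(D) = 0.0661 (prevalence)
- P(+|D) = 0.8650 (sensitivity)
- P(-|¬D) = 0.8543 (specificity)
- P(+|¬D) = 0.1457 (false positive rate = 1 - specificity)

Step 1: Find P(+)
P(+) = P(+|D)P(D) + P(+|¬D)P(¬D)
     = 0.8650 × 0.0661 + 0.1457 × 0.9339
     = 0.05717650 + 0.13606923
     = 0.19324573

Step 2: Apply Bayes' theorem for P(D|+)
P(D|+) = P(+|D)P(D) / P(+)
       = 0.05717650 / 0.19324573
       = 0.2959


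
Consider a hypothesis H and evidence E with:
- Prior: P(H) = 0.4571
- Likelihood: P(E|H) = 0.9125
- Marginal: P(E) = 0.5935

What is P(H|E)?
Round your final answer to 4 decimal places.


Using Bayes' theorem:

P(H|E) = P(E|H) × P(H) / P(E)
       = 0.9125 × 0.4571 / 0.5935
       = 0.41710375 / 0.5935
       = 0.7028

The evidence strengthens our belief in H.
Prior: 0.4571 → Posterior: 0.7028


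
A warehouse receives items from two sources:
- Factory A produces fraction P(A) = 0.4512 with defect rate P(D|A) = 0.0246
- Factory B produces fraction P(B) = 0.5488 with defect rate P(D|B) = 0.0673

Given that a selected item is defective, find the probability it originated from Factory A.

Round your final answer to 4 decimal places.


Let A = from Factory A, D = defective

Given:
- P(A) = 0.4512, P(B) = 0.5488
- P(D|A) = 0.0246, P(D|B) = 0.0673

Step 1: Find P(D)
P(D) = P(D|A)P(A) + P(D|B)P(B)
     = 0.0246 × 0.4512 + 0.0673 × 0.5488
     = 0.01109952 + 0.03693424
     = 0.04803376

Step 2: Apply Bayes' theorem
P(A|D) = P(D|A)P(A) / P(D)
       = 0.01109952 / 0.04803376
       = 0.2311


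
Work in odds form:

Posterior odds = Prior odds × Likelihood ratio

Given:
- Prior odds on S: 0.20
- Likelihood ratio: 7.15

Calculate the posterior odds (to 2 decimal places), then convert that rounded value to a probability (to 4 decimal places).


Step 1: Calculate posterior odds
Posterior odds = Prior odds × LR
               = 0.20 × 7.15
               = 1.43

Step 2: Convert to probability
P(S|E) = Posterior odds / (1 + Posterior odds)
       = 1.43 / (1 + 1.43)
       = 1.43 / 2.43
       = 0.5885

The evidence increased P(S) from 0.1667 to 0.5885.


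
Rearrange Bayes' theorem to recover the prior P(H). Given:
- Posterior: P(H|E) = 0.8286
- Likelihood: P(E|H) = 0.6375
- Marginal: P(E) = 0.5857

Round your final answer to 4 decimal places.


From Bayes' theorem: P(H|E) = P(E|H) × P(H) / P(E)

Rearranging for P(H):
P(H) = P(H|E) × P(E) / P(E|H)
     = 0.8286 × 0.5857 / 0.6375
     = 0.48531102 / 0.6375
     = 0.7613


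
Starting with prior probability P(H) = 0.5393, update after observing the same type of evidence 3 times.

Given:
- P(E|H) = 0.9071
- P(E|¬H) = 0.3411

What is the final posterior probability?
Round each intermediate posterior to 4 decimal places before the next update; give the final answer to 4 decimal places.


Sequential Bayesian updating:

Initial prior: P(H) = 0.5393

Update 1:
  P(E) = 0.9071 × 0.5393 + 0.3411 × 0.4607 = 0.48919903 + 0.15714477 = 0.64634380
  P(H|E) = 0.48919903 / 0.64634380 = 0.7569

Update 2:
  P(E) = 0.9071 × 0.7569 + 0.3411 × 0.2431 = 0.68658399 + 0.08292141 = 0.76950540
  P(H|E) = 0.68658399 / 0.76950540 = 0.8922

Update 3:
  P(E) = 0.9071 × 0.8922 + 0.3411 × 0.1078 = 0.80931462 + 0.03677058 = 0.84608520
  P(H|E) = 0.80931462 / 0.84608520 = 0.9565

Final posterior: 0.9565


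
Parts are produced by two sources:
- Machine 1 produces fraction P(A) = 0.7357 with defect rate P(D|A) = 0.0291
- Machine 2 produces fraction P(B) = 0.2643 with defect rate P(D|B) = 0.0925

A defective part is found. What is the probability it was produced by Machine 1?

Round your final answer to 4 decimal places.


Let A = from Machine 1, D = defective

Given:
- P(A) = 0.7357, P(B) = 0.2643
- P(D|A) = 0.0291, P(D|B) = 0.0925

Step 1: Find P(D)
P(D) = P(D|A)P(A) + P(D|B)P(B)
     = 0.0291 × 0.7357 + 0.0925 × 0.2643
     = 0.02140887 + 0.02444775
     = 0.04585662

Step 2: Apply Bayes' theorem
P(A|D) = P(D|A)P(A) / P(D)
       = 0.02140887 / 0.04585662
       = 0.4669


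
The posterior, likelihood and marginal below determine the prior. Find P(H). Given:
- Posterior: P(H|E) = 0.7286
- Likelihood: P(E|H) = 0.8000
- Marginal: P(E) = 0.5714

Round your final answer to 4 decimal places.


From Bayes' theorem: P(H|E) = P(E|H) × P(H) / P(E)

Rearranging for P(H):
P(H) = P(H|E) × P(E) / P(E|H)
     = 0.7286 × 0.5714 / 0.8000
     = 0.41632204 / 0.8000
     = 0.5204


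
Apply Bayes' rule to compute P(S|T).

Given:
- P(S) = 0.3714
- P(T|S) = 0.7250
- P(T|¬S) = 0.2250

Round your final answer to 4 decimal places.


Bayes' theorem: P(S|T) = P(T|S) × P(S) / P(T)

Step 1: Calculate P(T) using law of total probability
P(T) = P(T|S)P(S) + P(T|¬S)P(¬S)
     = 0.7250 × 0.3714 + 0.2250 × 0.6286
     = 0.26926500 + 0.14143500
     = 0.41070000

Step 2: Apply Bayes' theorem
P(S|T) = P(T|S) × P(S) / P(T)
       = 0.26926500 / 0.41070000
       = 0.6556


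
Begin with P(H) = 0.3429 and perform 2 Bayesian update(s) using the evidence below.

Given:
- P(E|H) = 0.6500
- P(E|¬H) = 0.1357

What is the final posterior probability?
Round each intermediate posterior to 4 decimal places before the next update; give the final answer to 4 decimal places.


Sequential Bayesian updating:

Initial prior: P(H) = 0.3429

Update 1:
  P(E) = 0.6500 × 0.3429 + 0.1357 × 0.6571 = 0.22288500 + 0.08916847 = 0.31205347
  P(H|E) = 0.22288500 / 0.31205347 = 0.7143

Update 2:
  P(E) = 0.6500 × 0.7143 + 0.1357 × 0.2857 = 0.46429500 + 0.03876949 = 0.50306449
  P(H|E) = 0.46429500 / 0.50306449 = 0.9229

Final posterior: 0.9229


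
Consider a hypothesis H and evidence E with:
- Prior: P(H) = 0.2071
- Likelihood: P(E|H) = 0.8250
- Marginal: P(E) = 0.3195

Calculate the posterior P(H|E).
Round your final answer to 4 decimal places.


Using Bayes' theorem:

P(H|E) = P(E|H) × P(H) / P(E)
       = 0.8250 × 0.2071 / 0.3195
       = 0.17085750 / 0.3195
       = 0.5348

The evidence strengthens our belief in H.
Prior: 0.2071 → Posterior: 0.5348
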